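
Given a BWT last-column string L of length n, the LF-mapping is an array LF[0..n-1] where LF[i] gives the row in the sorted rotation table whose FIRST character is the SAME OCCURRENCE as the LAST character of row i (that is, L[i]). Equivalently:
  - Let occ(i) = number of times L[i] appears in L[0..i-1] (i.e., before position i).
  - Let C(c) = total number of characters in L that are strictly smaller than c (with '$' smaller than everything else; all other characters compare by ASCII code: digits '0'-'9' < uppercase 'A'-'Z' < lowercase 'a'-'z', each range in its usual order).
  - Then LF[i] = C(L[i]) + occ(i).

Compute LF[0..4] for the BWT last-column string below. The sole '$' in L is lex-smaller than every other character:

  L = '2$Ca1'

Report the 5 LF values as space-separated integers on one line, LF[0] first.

Answer: 2 0 3 4 1

Derivation:
Char counts: '$':1, '1':1, '2':1, 'C':1, 'a':1
C (first-col start): C('$')=0, C('1')=1, C('2')=2, C('C')=3, C('a')=4
L[0]='2': occ=0, LF[0]=C('2')+0=2+0=2
L[1]='$': occ=0, LF[1]=C('$')+0=0+0=0
L[2]='C': occ=0, LF[2]=C('C')+0=3+0=3
L[3]='a': occ=0, LF[3]=C('a')+0=4+0=4
L[4]='1': occ=0, LF[4]=C('1')+0=1+0=1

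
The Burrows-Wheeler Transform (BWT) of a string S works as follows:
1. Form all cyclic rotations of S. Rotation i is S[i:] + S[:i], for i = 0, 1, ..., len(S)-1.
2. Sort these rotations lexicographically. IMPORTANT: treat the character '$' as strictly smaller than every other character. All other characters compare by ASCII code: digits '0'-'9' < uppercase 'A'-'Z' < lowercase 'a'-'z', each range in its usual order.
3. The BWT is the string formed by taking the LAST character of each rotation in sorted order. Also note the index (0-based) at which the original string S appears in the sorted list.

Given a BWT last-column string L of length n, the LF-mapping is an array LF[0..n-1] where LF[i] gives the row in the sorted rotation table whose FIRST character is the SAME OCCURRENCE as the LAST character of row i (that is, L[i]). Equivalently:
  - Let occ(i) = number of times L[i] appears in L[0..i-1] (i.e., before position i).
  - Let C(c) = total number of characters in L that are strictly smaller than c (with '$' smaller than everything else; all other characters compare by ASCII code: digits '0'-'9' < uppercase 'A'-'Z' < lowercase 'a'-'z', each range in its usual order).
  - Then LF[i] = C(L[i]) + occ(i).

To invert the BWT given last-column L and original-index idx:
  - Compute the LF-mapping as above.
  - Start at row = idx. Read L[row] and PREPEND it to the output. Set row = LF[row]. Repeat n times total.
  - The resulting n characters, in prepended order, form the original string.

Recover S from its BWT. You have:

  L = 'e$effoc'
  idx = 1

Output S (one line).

Answer: coffee$

Derivation:
LF mapping: 2 0 3 4 5 6 1
Walk LF starting at row 1, prepending L[row]:
  step 1: row=1, L[1]='$', prepend. Next row=LF[1]=0
  step 2: row=0, L[0]='e', prepend. Next row=LF[0]=2
  step 3: row=2, L[2]='e', prepend. Next row=LF[2]=3
  step 4: row=3, L[3]='f', prepend. Next row=LF[3]=4
  step 5: row=4, L[4]='f', prepend. Next row=LF[4]=5
  step 6: row=5, L[5]='o', prepend. Next row=LF[5]=6
  step 7: row=6, L[6]='c', prepend. Next row=LF[6]=1
Reversed output: coffee$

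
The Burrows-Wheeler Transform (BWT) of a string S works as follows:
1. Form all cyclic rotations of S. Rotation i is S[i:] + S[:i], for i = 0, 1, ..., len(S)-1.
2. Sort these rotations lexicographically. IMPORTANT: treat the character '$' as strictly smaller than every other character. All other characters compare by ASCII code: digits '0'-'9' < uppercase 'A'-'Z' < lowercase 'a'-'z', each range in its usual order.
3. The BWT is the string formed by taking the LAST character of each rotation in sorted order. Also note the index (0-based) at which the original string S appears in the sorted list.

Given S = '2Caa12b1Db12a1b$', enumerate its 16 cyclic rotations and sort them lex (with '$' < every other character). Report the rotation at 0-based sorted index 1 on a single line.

Answer: 12a1b$2Caa12b1Db

Derivation:
All 16 rotations (rotation i = S[i:]+S[:i]):
  rot[0] = 2Caa12b1Db12a1b$
  rot[1] = Caa12b1Db12a1b$2
  rot[2] = aa12b1Db12a1b$2C
  rot[3] = a12b1Db12a1b$2Ca
  rot[4] = 12b1Db12a1b$2Caa
  rot[5] = 2b1Db12a1b$2Caa1
  rot[6] = b1Db12a1b$2Caa12
  rot[7] = 1Db12a1b$2Caa12b
  rot[8] = Db12a1b$2Caa12b1
  rot[9] = b12a1b$2Caa12b1D
  rot[10] = 12a1b$2Caa12b1Db
  rot[11] = 2a1b$2Caa12b1Db1
  rot[12] = a1b$2Caa12b1Db12
  rot[13] = 1b$2Caa12b1Db12a
  rot[14] = b$2Caa12b1Db12a1
  rot[15] = $2Caa12b1Db12a1b
Sorted (with $ < everything):
  sorted[0] = $2Caa12b1Db12a1b
  sorted[1] = 12a1b$2Caa12b1Db
  sorted[2] = 12b1Db12a1b$2Caa
  sorted[3] = 1Db12a1b$2Caa12b
  sorted[4] = 1b$2Caa12b1Db12a
  sorted[5] = 2Caa12b1Db12a1b$
  sorted[6] = 2a1b$2Caa12b1Db1
  sorted[7] = 2b1Db12a1b$2Caa1
  sorted[8] = Caa12b1Db12a1b$2
  sorted[9] = Db12a1b$2Caa12b1
  sorted[10] = a12b1Db12a1b$2Ca
  sorted[11] = a1b$2Caa12b1Db12
  sorted[12] = aa12b1Db12a1b$2C
  sorted[13] = b$2Caa12b1Db12a1
  sorted[14] = b12a1b$2Caa12b1D
  sorted[15] = b1Db12a1b$2Caa12
sorted[1] = 12a1b$2Caa12b1Db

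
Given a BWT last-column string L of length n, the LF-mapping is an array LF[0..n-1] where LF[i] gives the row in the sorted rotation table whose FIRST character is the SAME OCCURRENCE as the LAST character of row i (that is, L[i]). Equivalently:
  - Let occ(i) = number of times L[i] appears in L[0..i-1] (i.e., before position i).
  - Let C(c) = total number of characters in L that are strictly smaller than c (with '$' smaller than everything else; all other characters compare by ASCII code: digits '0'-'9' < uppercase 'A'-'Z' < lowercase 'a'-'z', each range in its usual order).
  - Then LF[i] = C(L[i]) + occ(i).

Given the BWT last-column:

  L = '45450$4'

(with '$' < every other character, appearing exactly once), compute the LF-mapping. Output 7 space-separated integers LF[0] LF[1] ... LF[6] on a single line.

Char counts: '$':1, '0':1, '4':3, '5':2
C (first-col start): C('$')=0, C('0')=1, C('4')=2, C('5')=5
L[0]='4': occ=0, LF[0]=C('4')+0=2+0=2
L[1]='5': occ=0, LF[1]=C('5')+0=5+0=5
L[2]='4': occ=1, LF[2]=C('4')+1=2+1=3
L[3]='5': occ=1, LF[3]=C('5')+1=5+1=6
L[4]='0': occ=0, LF[4]=C('0')+0=1+0=1
L[5]='$': occ=0, LF[5]=C('$')+0=0+0=0
L[6]='4': occ=2, LF[6]=C('4')+2=2+2=4

Answer: 2 5 3 6 1 0 4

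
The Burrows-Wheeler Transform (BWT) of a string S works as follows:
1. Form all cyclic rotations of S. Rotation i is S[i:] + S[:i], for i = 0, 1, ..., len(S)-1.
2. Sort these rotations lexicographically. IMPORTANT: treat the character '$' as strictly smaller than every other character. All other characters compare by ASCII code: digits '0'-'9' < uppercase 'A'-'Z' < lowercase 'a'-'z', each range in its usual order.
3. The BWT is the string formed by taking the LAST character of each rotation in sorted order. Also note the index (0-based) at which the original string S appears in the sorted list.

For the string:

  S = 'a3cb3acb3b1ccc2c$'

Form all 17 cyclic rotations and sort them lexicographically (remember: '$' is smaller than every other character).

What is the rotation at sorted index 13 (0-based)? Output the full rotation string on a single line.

Answer: cb3acb3b1ccc2c$a3

Derivation:
All 17 rotations (rotation i = S[i:]+S[:i]):
  rot[0] = a3cb3acb3b1ccc2c$
  rot[1] = 3cb3acb3b1ccc2c$a
  rot[2] = cb3acb3b1ccc2c$a3
  rot[3] = b3acb3b1ccc2c$a3c
  rot[4] = 3acb3b1ccc2c$a3cb
  rot[5] = acb3b1ccc2c$a3cb3
  rot[6] = cb3b1ccc2c$a3cb3a
  rot[7] = b3b1ccc2c$a3cb3ac
  rot[8] = 3b1ccc2c$a3cb3acb
  rot[9] = b1ccc2c$a3cb3acb3
  rot[10] = 1ccc2c$a3cb3acb3b
  rot[11] = ccc2c$a3cb3acb3b1
  rot[12] = cc2c$a3cb3acb3b1c
  rot[13] = c2c$a3cb3acb3b1cc
  rot[14] = 2c$a3cb3acb3b1ccc
  rot[15] = c$a3cb3acb3b1ccc2
  rot[16] = $a3cb3acb3b1ccc2c
Sorted (with $ < everything):
  sorted[0] = $a3cb3acb3b1ccc2c
  sorted[1] = 1ccc2c$a3cb3acb3b
  sorted[2] = 2c$a3cb3acb3b1ccc
  sorted[3] = 3acb3b1ccc2c$a3cb
  sorted[4] = 3b1ccc2c$a3cb3acb
  sorted[5] = 3cb3acb3b1ccc2c$a
  sorted[6] = a3cb3acb3b1ccc2c$
  sorted[7] = acb3b1ccc2c$a3cb3
  sorted[8] = b1ccc2c$a3cb3acb3
  sorted[9] = b3acb3b1ccc2c$a3c
  sorted[10] = b3b1ccc2c$a3cb3ac
  sorted[11] = c$a3cb3acb3b1ccc2
  sorted[12] = c2c$a3cb3acb3b1cc
  sorted[13] = cb3acb3b1ccc2c$a3
  sorted[14] = cb3b1ccc2c$a3cb3a
  sorted[15] = cc2c$a3cb3acb3b1c
  sorted[16] = ccc2c$a3cb3acb3b1
sorted[13] = cb3acb3b1ccc2c$a3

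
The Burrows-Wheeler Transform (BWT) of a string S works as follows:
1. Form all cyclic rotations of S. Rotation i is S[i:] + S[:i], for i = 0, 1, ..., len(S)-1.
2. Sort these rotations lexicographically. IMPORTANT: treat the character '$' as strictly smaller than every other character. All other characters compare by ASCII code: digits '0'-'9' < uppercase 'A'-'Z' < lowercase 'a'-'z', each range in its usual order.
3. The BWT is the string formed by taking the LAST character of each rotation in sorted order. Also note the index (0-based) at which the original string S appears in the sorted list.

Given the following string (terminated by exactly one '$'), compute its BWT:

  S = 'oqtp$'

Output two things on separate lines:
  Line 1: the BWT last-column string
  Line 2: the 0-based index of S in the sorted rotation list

All 5 rotations (rotation i = S[i:]+S[:i]):
  rot[0] = oqtp$
  rot[1] = qtp$o
  rot[2] = tp$oq
  rot[3] = p$oqt
  rot[4] = $oqtp
Sorted (with $ < everything):
  sorted[0] = $oqtp  (last char: 'p')
  sorted[1] = oqtp$  (last char: '$')
  sorted[2] = p$oqt  (last char: 't')
  sorted[3] = qtp$o  (last char: 'o')
  sorted[4] = tp$oq  (last char: 'q')
Last column: p$toq
Original string S is at sorted index 1

Answer: p$toq
1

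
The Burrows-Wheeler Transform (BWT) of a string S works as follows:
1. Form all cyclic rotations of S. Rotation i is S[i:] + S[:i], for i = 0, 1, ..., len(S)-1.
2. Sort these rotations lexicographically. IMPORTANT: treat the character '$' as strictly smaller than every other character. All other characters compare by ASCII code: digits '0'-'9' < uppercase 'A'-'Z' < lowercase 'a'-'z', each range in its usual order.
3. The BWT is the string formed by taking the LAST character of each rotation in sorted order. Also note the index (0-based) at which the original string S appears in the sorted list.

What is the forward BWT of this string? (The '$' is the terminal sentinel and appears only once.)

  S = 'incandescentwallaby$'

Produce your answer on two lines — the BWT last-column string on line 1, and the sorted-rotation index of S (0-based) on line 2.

All 20 rotations (rotation i = S[i:]+S[:i]):
  rot[0] = incandescentwallaby$
  rot[1] = ncandescentwallaby$i
  rot[2] = candescentwallaby$in
  rot[3] = andescentwallaby$inc
  rot[4] = ndescentwallaby$inca
  rot[5] = descentwallaby$incan
  rot[6] = escentwallaby$incand
  rot[7] = scentwallaby$incande
  rot[8] = centwallaby$incandes
  rot[9] = entwallaby$incandesc
  rot[10] = ntwallaby$incandesce
  rot[11] = twallaby$incandescen
  rot[12] = wallaby$incandescent
  rot[13] = allaby$incandescentw
  rot[14] = llaby$incandescentwa
  rot[15] = laby$incandescentwal
  rot[16] = aby$incandescentwall
  rot[17] = by$incandescentwalla
  rot[18] = y$incandescentwallab
  rot[19] = $incandescentwallaby
Sorted (with $ < everything):
  sorted[0] = $incandescentwallaby  (last char: 'y')
  sorted[1] = aby$incandescentwall  (last char: 'l')
  sorted[2] = allaby$incandescentw  (last char: 'w')
  sorted[3] = andescentwallaby$inc  (last char: 'c')
  sorted[4] = by$incandescentwalla  (last char: 'a')
  sorted[5] = candescentwallaby$in  (last char: 'n')
  sorted[6] = centwallaby$incandes  (last char: 's')
  sorted[7] = descentwallaby$incan  (last char: 'n')
  sorted[8] = entwallaby$incandesc  (last char: 'c')
  sorted[9] = escentwallaby$incand  (last char: 'd')
  sorted[10] = incandescentwallaby$  (last char: '$')
  sorted[11] = laby$incandescentwal  (last char: 'l')
  sorted[12] = llaby$incandescentwa  (last char: 'a')
  sorted[13] = ncandescentwallaby$i  (last char: 'i')
  sorted[14] = ndescentwallaby$inca  (last char: 'a')
  sorted[15] = ntwallaby$incandesce  (last char: 'e')
  sorted[16] = scentwallaby$incande  (last char: 'e')
  sorted[17] = twallaby$incandescen  (last char: 'n')
  sorted[18] = wallaby$incandescent  (last char: 't')
  sorted[19] = y$incandescentwallab  (last char: 'b')
Last column: ylwcansncd$laiaeentb
Original string S is at sorted index 10

Answer: ylwcansncd$laiaeentb
10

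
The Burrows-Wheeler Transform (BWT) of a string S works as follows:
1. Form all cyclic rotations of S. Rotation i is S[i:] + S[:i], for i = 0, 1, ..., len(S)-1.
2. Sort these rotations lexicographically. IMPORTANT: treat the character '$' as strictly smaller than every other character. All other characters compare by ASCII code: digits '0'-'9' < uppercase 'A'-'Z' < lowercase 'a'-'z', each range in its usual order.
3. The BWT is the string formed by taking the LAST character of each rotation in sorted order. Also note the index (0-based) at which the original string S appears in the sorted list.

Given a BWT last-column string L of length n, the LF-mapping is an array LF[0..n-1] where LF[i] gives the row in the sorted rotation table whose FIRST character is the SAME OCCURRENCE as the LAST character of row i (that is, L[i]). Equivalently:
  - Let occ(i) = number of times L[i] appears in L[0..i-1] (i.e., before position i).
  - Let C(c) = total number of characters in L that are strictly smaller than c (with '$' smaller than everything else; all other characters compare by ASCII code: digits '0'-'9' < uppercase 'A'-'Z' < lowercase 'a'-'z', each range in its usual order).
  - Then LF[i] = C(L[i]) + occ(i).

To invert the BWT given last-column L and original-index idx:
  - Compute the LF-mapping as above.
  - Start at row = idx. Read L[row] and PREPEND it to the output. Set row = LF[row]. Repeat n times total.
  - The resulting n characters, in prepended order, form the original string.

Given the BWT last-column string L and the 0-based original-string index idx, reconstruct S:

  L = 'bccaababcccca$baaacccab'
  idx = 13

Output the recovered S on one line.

LF mapping: 9 14 15 1 2 10 3 11 16 17 18 19 4 0 12 5 6 7 20 21 22 8 13
Walk LF starting at row 13, prepending L[row]:
  step 1: row=13, L[13]='$', prepend. Next row=LF[13]=0
  step 2: row=0, L[0]='b', prepend. Next row=LF[0]=9
  step 3: row=9, L[9]='c', prepend. Next row=LF[9]=17
  step 4: row=17, L[17]='a', prepend. Next row=LF[17]=7
  step 5: row=7, L[7]='b', prepend. Next row=LF[7]=11
  step 6: row=11, L[11]='c', prepend. Next row=LF[11]=19
  step 7: row=19, L[19]='c', prepend. Next row=LF[19]=21
  step 8: row=21, L[21]='a', prepend. Next row=LF[21]=8
  step 9: row=8, L[8]='c', prepend. Next row=LF[8]=16
  step 10: row=16, L[16]='a', prepend. Next row=LF[16]=6
  step 11: row=6, L[6]='a', prepend. Next row=LF[6]=3
  step 12: row=3, L[3]='a', prepend. Next row=LF[3]=1
  step 13: row=1, L[1]='c', prepend. Next row=LF[1]=14
  step 14: row=14, L[14]='b', prepend. Next row=LF[14]=12
  step 15: row=12, L[12]='a', prepend. Next row=LF[12]=4
  step 16: row=4, L[4]='a', prepend. Next row=LF[4]=2
  step 17: row=2, L[2]='c', prepend. Next row=LF[2]=15
  step 18: row=15, L[15]='a', prepend. Next row=LF[15]=5
  step 19: row=5, L[5]='b', prepend. Next row=LF[5]=10
  step 20: row=10, L[10]='c', prepend. Next row=LF[10]=18
  step 21: row=18, L[18]='c', prepend. Next row=LF[18]=20
  step 22: row=20, L[20]='c', prepend. Next row=LF[20]=22
  step 23: row=22, L[22]='b', prepend. Next row=LF[22]=13
Reversed output: bcccbacaabcaaacaccbacb$

Answer: bcccbacaabcaaacaccbacb$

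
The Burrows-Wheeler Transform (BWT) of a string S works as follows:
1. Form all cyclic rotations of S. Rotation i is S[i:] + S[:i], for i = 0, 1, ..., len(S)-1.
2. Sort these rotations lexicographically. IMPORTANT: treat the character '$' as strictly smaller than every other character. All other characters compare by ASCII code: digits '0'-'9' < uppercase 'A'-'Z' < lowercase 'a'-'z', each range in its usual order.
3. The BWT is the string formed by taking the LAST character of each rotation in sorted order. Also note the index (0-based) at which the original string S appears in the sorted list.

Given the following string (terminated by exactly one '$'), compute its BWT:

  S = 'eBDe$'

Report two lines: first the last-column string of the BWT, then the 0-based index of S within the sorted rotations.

All 5 rotations (rotation i = S[i:]+S[:i]):
  rot[0] = eBDe$
  rot[1] = BDe$e
  rot[2] = De$eB
  rot[3] = e$eBD
  rot[4] = $eBDe
Sorted (with $ < everything):
  sorted[0] = $eBDe  (last char: 'e')
  sorted[1] = BDe$e  (last char: 'e')
  sorted[2] = De$eB  (last char: 'B')
  sorted[3] = e$eBD  (last char: 'D')
  sorted[4] = eBDe$  (last char: '$')
Last column: eeBD$
Original string S is at sorted index 4

Answer: eeBD$
4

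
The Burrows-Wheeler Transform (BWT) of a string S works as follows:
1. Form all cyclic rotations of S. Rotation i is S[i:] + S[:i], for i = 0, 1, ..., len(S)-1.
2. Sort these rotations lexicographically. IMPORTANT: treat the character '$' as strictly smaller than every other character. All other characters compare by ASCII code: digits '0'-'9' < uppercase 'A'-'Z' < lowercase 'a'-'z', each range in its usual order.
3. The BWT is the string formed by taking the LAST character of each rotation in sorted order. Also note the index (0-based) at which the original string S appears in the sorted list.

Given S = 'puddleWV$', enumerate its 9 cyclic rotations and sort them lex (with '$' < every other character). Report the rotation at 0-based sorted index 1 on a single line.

Answer: V$puddleW

Derivation:
All 9 rotations (rotation i = S[i:]+S[:i]):
  rot[0] = puddleWV$
  rot[1] = uddleWV$p
  rot[2] = ddleWV$pu
  rot[3] = dleWV$pud
  rot[4] = leWV$pudd
  rot[5] = eWV$puddl
  rot[6] = WV$puddle
  rot[7] = V$puddleW
  rot[8] = $puddleWV
Sorted (with $ < everything):
  sorted[0] = $puddleWV
  sorted[1] = V$puddleW
  sorted[2] = WV$puddle
  sorted[3] = ddleWV$pu
  sorted[4] = dleWV$pud
  sorted[5] = eWV$puddl
  sorted[6] = leWV$pudd
  sorted[7] = puddleWV$
  sorted[8] = uddleWV$p
sorted[1] = V$puddleW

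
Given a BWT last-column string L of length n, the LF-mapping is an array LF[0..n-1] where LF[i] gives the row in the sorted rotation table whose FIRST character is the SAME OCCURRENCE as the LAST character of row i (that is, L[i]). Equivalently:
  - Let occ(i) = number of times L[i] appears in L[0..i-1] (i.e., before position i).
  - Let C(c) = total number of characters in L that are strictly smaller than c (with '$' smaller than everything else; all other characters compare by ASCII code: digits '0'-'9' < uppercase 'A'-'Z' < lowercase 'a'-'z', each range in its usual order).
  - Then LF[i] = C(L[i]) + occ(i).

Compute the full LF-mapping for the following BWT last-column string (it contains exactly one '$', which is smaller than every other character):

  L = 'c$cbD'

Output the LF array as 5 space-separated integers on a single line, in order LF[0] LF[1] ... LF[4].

Char counts: '$':1, 'D':1, 'b':1, 'c':2
C (first-col start): C('$')=0, C('D')=1, C('b')=2, C('c')=3
L[0]='c': occ=0, LF[0]=C('c')+0=3+0=3
L[1]='$': occ=0, LF[1]=C('$')+0=0+0=0
L[2]='c': occ=1, LF[2]=C('c')+1=3+1=4
L[3]='b': occ=0, LF[3]=C('b')+0=2+0=2
L[4]='D': occ=0, LF[4]=C('D')+0=1+0=1

Answer: 3 0 4 2 1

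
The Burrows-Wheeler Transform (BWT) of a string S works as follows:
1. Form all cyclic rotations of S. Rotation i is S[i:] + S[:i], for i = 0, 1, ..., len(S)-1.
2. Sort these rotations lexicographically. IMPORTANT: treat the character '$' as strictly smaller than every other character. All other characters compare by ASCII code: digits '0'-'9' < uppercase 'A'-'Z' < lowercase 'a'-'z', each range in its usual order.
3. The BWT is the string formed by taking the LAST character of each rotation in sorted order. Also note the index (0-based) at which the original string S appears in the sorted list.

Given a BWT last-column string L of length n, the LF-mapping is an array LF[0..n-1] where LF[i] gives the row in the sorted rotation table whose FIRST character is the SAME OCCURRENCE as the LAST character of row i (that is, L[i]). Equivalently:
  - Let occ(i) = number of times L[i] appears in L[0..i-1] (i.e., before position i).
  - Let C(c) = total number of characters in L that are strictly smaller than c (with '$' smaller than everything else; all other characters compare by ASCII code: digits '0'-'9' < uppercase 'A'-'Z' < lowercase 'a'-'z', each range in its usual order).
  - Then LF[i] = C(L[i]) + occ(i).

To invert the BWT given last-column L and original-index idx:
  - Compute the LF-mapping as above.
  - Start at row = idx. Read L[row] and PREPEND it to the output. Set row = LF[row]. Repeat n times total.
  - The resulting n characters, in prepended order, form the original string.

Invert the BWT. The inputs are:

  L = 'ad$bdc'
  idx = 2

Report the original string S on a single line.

Answer: bcdda$

Derivation:
LF mapping: 1 4 0 2 5 3
Walk LF starting at row 2, prepending L[row]:
  step 1: row=2, L[2]='$', prepend. Next row=LF[2]=0
  step 2: row=0, L[0]='a', prepend. Next row=LF[0]=1
  step 3: row=1, L[1]='d', prepend. Next row=LF[1]=4
  step 4: row=4, L[4]='d', prepend. Next row=LF[4]=5
  step 5: row=5, L[5]='c', prepend. Next row=LF[5]=3
  step 6: row=3, L[3]='b', prepend. Next row=LF[3]=2
Reversed output: bcdda$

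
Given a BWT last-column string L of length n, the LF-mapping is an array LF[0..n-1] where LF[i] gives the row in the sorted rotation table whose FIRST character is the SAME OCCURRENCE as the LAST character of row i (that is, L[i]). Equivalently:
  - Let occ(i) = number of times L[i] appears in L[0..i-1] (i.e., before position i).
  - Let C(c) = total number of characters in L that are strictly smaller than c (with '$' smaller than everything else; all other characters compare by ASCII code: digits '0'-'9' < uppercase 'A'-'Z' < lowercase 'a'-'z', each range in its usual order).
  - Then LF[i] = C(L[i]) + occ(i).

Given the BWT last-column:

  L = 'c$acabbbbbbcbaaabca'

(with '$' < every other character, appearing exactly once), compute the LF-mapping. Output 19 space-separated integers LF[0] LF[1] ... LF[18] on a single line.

Answer: 15 0 1 16 2 7 8 9 10 11 12 17 13 3 4 5 14 18 6

Derivation:
Char counts: '$':1, 'a':6, 'b':8, 'c':4
C (first-col start): C('$')=0, C('a')=1, C('b')=7, C('c')=15
L[0]='c': occ=0, LF[0]=C('c')+0=15+0=15
L[1]='$': occ=0, LF[1]=C('$')+0=0+0=0
L[2]='a': occ=0, LF[2]=C('a')+0=1+0=1
L[3]='c': occ=1, LF[3]=C('c')+1=15+1=16
L[4]='a': occ=1, LF[4]=C('a')+1=1+1=2
L[5]='b': occ=0, LF[5]=C('b')+0=7+0=7
L[6]='b': occ=1, LF[6]=C('b')+1=7+1=8
L[7]='b': occ=2, LF[7]=C('b')+2=7+2=9
L[8]='b': occ=3, LF[8]=C('b')+3=7+3=10
L[9]='b': occ=4, LF[9]=C('b')+4=7+4=11
L[10]='b': occ=5, LF[10]=C('b')+5=7+5=12
L[11]='c': occ=2, LF[11]=C('c')+2=15+2=17
L[12]='b': occ=6, LF[12]=C('b')+6=7+6=13
L[13]='a': occ=2, LF[13]=C('a')+2=1+2=3
L[14]='a': occ=3, LF[14]=C('a')+3=1+3=4
L[15]='a': occ=4, LF[15]=C('a')+4=1+4=5
L[16]='b': occ=7, LF[16]=C('b')+7=7+7=14
L[17]='c': occ=3, LF[17]=C('c')+3=15+3=18
L[18]='a': occ=5, LF[18]=C('a')+5=1+5=6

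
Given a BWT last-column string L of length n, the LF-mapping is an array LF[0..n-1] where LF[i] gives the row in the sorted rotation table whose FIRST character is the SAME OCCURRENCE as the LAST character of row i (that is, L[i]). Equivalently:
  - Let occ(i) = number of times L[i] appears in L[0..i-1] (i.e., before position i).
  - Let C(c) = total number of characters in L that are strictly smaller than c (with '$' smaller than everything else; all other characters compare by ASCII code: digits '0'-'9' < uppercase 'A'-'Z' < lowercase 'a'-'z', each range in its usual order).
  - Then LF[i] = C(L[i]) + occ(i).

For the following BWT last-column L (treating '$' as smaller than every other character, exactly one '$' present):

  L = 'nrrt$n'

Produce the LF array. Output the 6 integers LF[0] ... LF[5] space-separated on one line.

Answer: 1 3 4 5 0 2

Derivation:
Char counts: '$':1, 'n':2, 'r':2, 't':1
C (first-col start): C('$')=0, C('n')=1, C('r')=3, C('t')=5
L[0]='n': occ=0, LF[0]=C('n')+0=1+0=1
L[1]='r': occ=0, LF[1]=C('r')+0=3+0=3
L[2]='r': occ=1, LF[2]=C('r')+1=3+1=4
L[3]='t': occ=0, LF[3]=C('t')+0=5+0=5
L[4]='$': occ=0, LF[4]=C('$')+0=0+0=0
L[5]='n': occ=1, LF[5]=C('n')+1=1+1=2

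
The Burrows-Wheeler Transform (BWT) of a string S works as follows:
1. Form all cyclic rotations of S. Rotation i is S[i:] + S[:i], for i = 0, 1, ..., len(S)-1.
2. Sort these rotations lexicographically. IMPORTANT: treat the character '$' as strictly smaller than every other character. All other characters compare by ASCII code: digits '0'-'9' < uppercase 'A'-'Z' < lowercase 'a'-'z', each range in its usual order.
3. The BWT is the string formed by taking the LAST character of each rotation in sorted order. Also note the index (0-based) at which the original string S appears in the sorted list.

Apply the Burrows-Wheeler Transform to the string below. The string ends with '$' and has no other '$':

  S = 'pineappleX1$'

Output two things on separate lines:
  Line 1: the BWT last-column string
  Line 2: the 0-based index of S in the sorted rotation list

Answer: 1Xeelnppi$pa
9

Derivation:
All 12 rotations (rotation i = S[i:]+S[:i]):
  rot[0] = pineappleX1$
  rot[1] = ineappleX1$p
  rot[2] = neappleX1$pi
  rot[3] = eappleX1$pin
  rot[4] = appleX1$pine
  rot[5] = ppleX1$pinea
  rot[6] = pleX1$pineap
  rot[7] = leX1$pineapp
  rot[8] = eX1$pineappl
  rot[9] = X1$pineapple
  rot[10] = 1$pineappleX
  rot[11] = $pineappleX1
Sorted (with $ < everything):
  sorted[0] = $pineappleX1  (last char: '1')
  sorted[1] = 1$pineappleX  (last char: 'X')
  sorted[2] = X1$pineapple  (last char: 'e')
  sorted[3] = appleX1$pine  (last char: 'e')
  sorted[4] = eX1$pineappl  (last char: 'l')
  sorted[5] = eappleX1$pin  (last char: 'n')
  sorted[6] = ineappleX1$p  (last char: 'p')
  sorted[7] = leX1$pineapp  (last char: 'p')
  sorted[8] = neappleX1$pi  (last char: 'i')
  sorted[9] = pineappleX1$  (last char: '$')
  sorted[10] = pleX1$pineap  (last char: 'p')
  sorted[11] = ppleX1$pinea  (last char: 'a')
Last column: 1Xeelnppi$pa
Original string S is at sorted index 9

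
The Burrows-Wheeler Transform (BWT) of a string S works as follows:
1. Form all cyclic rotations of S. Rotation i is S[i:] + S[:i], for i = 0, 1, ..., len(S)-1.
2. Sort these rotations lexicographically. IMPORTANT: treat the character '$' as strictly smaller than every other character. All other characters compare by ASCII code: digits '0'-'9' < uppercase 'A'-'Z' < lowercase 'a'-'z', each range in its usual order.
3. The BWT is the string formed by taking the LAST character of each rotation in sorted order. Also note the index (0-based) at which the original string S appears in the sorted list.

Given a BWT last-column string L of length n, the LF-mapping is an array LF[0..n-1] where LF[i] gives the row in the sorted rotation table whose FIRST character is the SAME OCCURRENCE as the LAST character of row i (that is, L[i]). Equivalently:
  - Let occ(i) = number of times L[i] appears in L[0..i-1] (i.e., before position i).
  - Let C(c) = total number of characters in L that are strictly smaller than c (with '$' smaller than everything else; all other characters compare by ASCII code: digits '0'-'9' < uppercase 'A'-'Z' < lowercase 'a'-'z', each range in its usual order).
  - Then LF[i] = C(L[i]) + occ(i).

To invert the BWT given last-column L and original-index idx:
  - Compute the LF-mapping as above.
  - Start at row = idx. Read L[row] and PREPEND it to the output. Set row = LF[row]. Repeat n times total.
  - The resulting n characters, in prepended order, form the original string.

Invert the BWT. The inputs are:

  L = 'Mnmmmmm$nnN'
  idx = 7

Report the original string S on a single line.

Answer: mmmmmNnnnM$

Derivation:
LF mapping: 1 8 3 4 5 6 7 0 9 10 2
Walk LF starting at row 7, prepending L[row]:
  step 1: row=7, L[7]='$', prepend. Next row=LF[7]=0
  step 2: row=0, L[0]='M', prepend. Next row=LF[0]=1
  step 3: row=1, L[1]='n', prepend. Next row=LF[1]=8
  step 4: row=8, L[8]='n', prepend. Next row=LF[8]=9
  step 5: row=9, L[9]='n', prepend. Next row=LF[9]=10
  step 6: row=10, L[10]='N', prepend. Next row=LF[10]=2
  step 7: row=2, L[2]='m', prepend. Next row=LF[2]=3
  step 8: row=3, L[3]='m', prepend. Next row=LF[3]=4
  step 9: row=4, L[4]='m', prepend. Next row=LF[4]=5
  step 10: row=5, L[5]='m', prepend. Next row=LF[5]=6
  step 11: row=6, L[6]='m', prepend. Next row=LF[6]=7
Reversed output: mmmmmNnnnM$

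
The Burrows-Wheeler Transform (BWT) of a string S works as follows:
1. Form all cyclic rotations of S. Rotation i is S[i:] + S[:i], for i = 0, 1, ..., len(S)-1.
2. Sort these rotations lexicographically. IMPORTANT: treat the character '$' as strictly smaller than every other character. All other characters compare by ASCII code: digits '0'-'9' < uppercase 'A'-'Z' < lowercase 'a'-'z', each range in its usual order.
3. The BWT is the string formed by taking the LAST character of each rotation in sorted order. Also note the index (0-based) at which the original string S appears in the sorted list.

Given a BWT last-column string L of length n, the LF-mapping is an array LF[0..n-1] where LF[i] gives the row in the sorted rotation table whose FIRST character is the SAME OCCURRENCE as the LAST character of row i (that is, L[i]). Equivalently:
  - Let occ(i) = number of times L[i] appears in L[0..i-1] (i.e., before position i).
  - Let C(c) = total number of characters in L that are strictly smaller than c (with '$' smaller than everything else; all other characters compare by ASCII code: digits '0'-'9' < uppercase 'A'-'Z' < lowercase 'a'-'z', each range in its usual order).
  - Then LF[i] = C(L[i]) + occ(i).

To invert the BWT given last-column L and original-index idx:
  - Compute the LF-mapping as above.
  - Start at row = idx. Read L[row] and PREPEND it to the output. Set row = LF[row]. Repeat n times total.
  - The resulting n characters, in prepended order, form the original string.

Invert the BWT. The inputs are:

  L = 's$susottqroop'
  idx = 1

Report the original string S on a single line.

Answer: oqsotrspuots$

Derivation:
LF mapping: 7 0 8 12 9 1 10 11 5 6 2 3 4
Walk LF starting at row 1, prepending L[row]:
  step 1: row=1, L[1]='$', prepend. Next row=LF[1]=0
  step 2: row=0, L[0]='s', prepend. Next row=LF[0]=7
  step 3: row=7, L[7]='t', prepend. Next row=LF[7]=11
  step 4: row=11, L[11]='o', prepend. Next row=LF[11]=3
  step 5: row=3, L[3]='u', prepend. Next row=LF[3]=12
  step 6: row=12, L[12]='p', prepend. Next row=LF[12]=4
  step 7: row=4, L[4]='s', prepend. Next row=LF[4]=9
  step 8: row=9, L[9]='r', prepend. Next row=LF[9]=6
  step 9: row=6, L[6]='t', prepend. Next row=LF[6]=10
  step 10: row=10, L[10]='o', prepend. Next row=LF[10]=2
  step 11: row=2, L[2]='s', prepend. Next row=LF[2]=8
  step 12: row=8, L[8]='q', prepend. Next row=LF[8]=5
  step 13: row=5, L[5]='o', prepend. Next row=LF[5]=1
Reversed output: oqsotrspuots$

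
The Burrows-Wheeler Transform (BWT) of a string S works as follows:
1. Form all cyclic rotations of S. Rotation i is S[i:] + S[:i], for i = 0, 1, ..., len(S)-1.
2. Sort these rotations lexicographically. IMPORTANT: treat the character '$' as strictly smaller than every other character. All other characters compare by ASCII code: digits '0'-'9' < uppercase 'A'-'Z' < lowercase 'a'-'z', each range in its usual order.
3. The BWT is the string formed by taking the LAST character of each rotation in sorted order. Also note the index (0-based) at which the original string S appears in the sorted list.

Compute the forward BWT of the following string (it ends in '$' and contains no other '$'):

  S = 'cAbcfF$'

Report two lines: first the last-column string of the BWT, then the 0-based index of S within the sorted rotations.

All 7 rotations (rotation i = S[i:]+S[:i]):
  rot[0] = cAbcfF$
  rot[1] = AbcfF$c
  rot[2] = bcfF$cA
  rot[3] = cfF$cAb
  rot[4] = fF$cAbc
  rot[5] = F$cAbcf
  rot[6] = $cAbcfF
Sorted (with $ < everything):
  sorted[0] = $cAbcfF  (last char: 'F')
  sorted[1] = AbcfF$c  (last char: 'c')
  sorted[2] = F$cAbcf  (last char: 'f')
  sorted[3] = bcfF$cA  (last char: 'A')
  sorted[4] = cAbcfF$  (last char: '$')
  sorted[5] = cfF$cAb  (last char: 'b')
  sorted[6] = fF$cAbc  (last char: 'c')
Last column: FcfA$bc
Original string S is at sorted index 4

Answer: FcfA$bc
4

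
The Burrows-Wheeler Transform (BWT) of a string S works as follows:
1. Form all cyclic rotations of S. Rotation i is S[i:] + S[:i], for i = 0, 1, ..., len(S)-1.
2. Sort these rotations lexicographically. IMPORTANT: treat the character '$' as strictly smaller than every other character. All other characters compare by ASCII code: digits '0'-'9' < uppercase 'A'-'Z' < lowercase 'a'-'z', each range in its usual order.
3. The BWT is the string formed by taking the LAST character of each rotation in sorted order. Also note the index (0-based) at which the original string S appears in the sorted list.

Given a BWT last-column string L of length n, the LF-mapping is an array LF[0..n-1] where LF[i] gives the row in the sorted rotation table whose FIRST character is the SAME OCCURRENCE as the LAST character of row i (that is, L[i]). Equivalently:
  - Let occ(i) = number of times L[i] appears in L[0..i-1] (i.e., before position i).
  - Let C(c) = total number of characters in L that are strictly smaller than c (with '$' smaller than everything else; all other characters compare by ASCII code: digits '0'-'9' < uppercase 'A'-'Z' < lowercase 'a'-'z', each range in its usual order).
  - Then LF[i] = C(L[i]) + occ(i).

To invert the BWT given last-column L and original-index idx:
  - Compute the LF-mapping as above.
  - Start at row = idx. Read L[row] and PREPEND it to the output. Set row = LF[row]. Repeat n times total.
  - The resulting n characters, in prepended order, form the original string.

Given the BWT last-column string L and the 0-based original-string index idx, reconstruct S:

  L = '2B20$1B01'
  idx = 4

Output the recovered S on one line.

Answer: 1B20B012$

Derivation:
LF mapping: 5 7 6 1 0 3 8 2 4
Walk LF starting at row 4, prepending L[row]:
  step 1: row=4, L[4]='$', prepend. Next row=LF[4]=0
  step 2: row=0, L[0]='2', prepend. Next row=LF[0]=5
  step 3: row=5, L[5]='1', prepend. Next row=LF[5]=3
  step 4: row=3, L[3]='0', prepend. Next row=LF[3]=1
  step 5: row=1, L[1]='B', prepend. Next row=LF[1]=7
  step 6: row=7, L[7]='0', prepend. Next row=LF[7]=2
  step 7: row=2, L[2]='2', prepend. Next row=LF[2]=6
  step 8: row=6, L[6]='B', prepend. Next row=LF[6]=8
  step 9: row=8, L[8]='1', prepend. Next row=LF[8]=4
Reversed output: 1B20B012$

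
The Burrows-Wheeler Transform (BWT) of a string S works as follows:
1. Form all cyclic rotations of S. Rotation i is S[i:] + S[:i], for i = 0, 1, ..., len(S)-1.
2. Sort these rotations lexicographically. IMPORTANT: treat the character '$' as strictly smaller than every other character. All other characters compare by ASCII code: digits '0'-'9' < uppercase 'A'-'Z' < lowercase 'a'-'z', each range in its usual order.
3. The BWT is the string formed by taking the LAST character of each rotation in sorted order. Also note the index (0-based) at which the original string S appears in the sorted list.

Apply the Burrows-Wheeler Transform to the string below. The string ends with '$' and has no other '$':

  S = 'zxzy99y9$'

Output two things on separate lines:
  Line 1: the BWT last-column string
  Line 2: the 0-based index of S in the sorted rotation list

All 9 rotations (rotation i = S[i:]+S[:i]):
  rot[0] = zxzy99y9$
  rot[1] = xzy99y9$z
  rot[2] = zy99y9$zx
  rot[3] = y99y9$zxz
  rot[4] = 99y9$zxzy
  rot[5] = 9y9$zxzy9
  rot[6] = y9$zxzy99
  rot[7] = 9$zxzy99y
  rot[8] = $zxzy99y9
Sorted (with $ < everything):
  sorted[0] = $zxzy99y9  (last char: '9')
  sorted[1] = 9$zxzy99y  (last char: 'y')
  sorted[2] = 99y9$zxzy  (last char: 'y')
  sorted[3] = 9y9$zxzy9  (last char: '9')
  sorted[4] = xzy99y9$z  (last char: 'z')
  sorted[5] = y9$zxzy99  (last char: '9')
  sorted[6] = y99y9$zxz  (last char: 'z')
  sorted[7] = zxzy99y9$  (last char: '$')
  sorted[8] = zy99y9$zx  (last char: 'x')
Last column: 9yy9z9z$x
Original string S is at sorted index 7

Answer: 9yy9z9z$x
7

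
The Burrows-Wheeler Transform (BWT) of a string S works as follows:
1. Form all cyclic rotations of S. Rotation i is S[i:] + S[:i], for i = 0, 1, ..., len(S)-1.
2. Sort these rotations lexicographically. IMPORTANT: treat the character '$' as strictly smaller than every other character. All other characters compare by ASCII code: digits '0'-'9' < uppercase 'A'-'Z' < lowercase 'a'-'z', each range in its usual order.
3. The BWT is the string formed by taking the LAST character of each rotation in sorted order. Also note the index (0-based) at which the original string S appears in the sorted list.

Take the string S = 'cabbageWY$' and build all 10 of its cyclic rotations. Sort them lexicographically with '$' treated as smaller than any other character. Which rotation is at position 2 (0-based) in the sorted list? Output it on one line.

All 10 rotations (rotation i = S[i:]+S[:i]):
  rot[0] = cabbageWY$
  rot[1] = abbageWY$c
  rot[2] = bbageWY$ca
  rot[3] = bageWY$cab
  rot[4] = ageWY$cabb
  rot[5] = geWY$cabba
  rot[6] = eWY$cabbag
  rot[7] = WY$cabbage
  rot[8] = Y$cabbageW
  rot[9] = $cabbageWY
Sorted (with $ < everything):
  sorted[0] = $cabbageWY
  sorted[1] = WY$cabbage
  sorted[2] = Y$cabbageW
  sorted[3] = abbageWY$c
  sorted[4] = ageWY$cabb
  sorted[5] = bageWY$cab
  sorted[6] = bbageWY$ca
  sorted[7] = cabbageWY$
  sorted[8] = eWY$cabbag
  sorted[9] = geWY$cabba
sorted[2] = Y$cabbageW

Answer: Y$cabbageW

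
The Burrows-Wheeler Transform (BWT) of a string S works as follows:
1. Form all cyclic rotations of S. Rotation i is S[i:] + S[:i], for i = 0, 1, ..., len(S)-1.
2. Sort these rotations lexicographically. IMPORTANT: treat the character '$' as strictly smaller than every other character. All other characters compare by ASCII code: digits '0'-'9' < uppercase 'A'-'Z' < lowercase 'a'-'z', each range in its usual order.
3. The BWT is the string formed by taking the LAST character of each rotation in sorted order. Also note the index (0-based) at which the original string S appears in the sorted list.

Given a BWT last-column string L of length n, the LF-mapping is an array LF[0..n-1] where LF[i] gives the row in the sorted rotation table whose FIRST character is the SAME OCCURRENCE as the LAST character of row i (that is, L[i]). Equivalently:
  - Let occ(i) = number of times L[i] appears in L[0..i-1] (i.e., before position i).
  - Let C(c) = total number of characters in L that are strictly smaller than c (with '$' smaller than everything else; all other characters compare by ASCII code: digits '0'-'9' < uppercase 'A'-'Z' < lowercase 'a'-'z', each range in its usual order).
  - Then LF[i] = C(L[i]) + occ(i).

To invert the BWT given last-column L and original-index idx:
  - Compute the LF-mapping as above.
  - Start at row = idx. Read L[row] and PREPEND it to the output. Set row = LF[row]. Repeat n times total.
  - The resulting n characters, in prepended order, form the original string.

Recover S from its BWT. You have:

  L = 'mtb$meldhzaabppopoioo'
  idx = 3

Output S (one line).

LF mapping: 10 19 3 0 11 6 9 5 7 20 1 2 4 16 17 12 18 13 8 14 15
Walk LF starting at row 3, prepending L[row]:
  step 1: row=3, L[3]='$', prepend. Next row=LF[3]=0
  step 2: row=0, L[0]='m', prepend. Next row=LF[0]=10
  step 3: row=10, L[10]='a', prepend. Next row=LF[10]=1
  step 4: row=1, L[1]='t', prepend. Next row=LF[1]=19
  step 5: row=19, L[19]='o', prepend. Next row=LF[19]=14
  step 6: row=14, L[14]='p', prepend. Next row=LF[14]=17
  step 7: row=17, L[17]='o', prepend. Next row=LF[17]=13
  step 8: row=13, L[13]='p', prepend. Next row=LF[13]=16
  step 9: row=16, L[16]='p', prepend. Next row=LF[16]=18
  step 10: row=18, L[18]='i', prepend. Next row=LF[18]=8
  step 11: row=8, L[8]='h', prepend. Next row=LF[8]=7
  step 12: row=7, L[7]='d', prepend. Next row=LF[7]=5
  step 13: row=5, L[5]='e', prepend. Next row=LF[5]=6
  step 14: row=6, L[6]='l', prepend. Next row=LF[6]=9
  step 15: row=9, L[9]='z', prepend. Next row=LF[9]=20
  step 16: row=20, L[20]='o', prepend. Next row=LF[20]=15
  step 17: row=15, L[15]='o', prepend. Next row=LF[15]=12
  step 18: row=12, L[12]='b', prepend. Next row=LF[12]=4
  step 19: row=4, L[4]='m', prepend. Next row=LF[4]=11
  step 20: row=11, L[11]='a', prepend. Next row=LF[11]=2
  step 21: row=2, L[2]='b', prepend. Next row=LF[2]=3
Reversed output: bamboozledhippopotam$

Answer: bamboozledhippopotam$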